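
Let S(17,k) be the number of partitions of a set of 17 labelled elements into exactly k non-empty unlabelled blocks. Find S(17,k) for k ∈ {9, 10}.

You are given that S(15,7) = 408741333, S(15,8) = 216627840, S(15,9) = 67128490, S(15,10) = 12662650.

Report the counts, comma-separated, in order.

[16] T[16,8]:8*216627840+408741333=2141764053 · T[16,9]:9*67128490+216627840=820784250 · T[16,10]:10*12662650+67128490=193754990
[17] T[17,9]:9*820784250+2141764053=9528822303 · T[17,10]:10*193754990+820784250=2758334150
Read S(17,9) = 9528822303, S(17,10) = 2758334150.

9528822303, 2758334150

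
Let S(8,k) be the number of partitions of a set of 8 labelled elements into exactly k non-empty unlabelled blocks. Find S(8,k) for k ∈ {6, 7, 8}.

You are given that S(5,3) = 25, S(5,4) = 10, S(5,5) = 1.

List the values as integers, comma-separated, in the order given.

i=6: T(6,4)=25+4·10=65 | T(6,5)=10+5·1=15 | T(6,6)=1+6·0=1
i=7: T(7,5)=65+5·15=140 | T(7,6)=15+6·1=21 | T(7,7)=1+7·0=1
i=8: T(8,6)=140+6·21=266 | T(8,7)=21+7·1=28 | T(8,8)=1+8·0=1
Read S(8,6) = 266, S(8,7) = 28, S(8,8) = 1.

266, 28, 1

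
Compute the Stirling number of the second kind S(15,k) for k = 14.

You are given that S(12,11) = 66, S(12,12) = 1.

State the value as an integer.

[13] T[13,12]:12*1+66=78 · T[13,13]:13*0+1=1
[14] T[14,13]:13*1+78=91 · T[14,14]:14*0+1=1
[15] T[15,14]:14*1+91=105
Read S(15,14) = 105.

105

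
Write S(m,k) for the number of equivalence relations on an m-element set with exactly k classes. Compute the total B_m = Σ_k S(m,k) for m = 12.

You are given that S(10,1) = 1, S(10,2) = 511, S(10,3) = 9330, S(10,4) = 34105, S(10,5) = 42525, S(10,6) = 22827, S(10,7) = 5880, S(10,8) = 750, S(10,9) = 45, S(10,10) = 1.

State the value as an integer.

row 11: T[11][1]=1·1+0=1  T[11][2]=2·511+1=1023  T[11][3]=3·9330+511=28501  T[11][4]=4·34105+9330=145750  T[11][5]=5·42525+34105=246730  T[11][6]=6·22827+42525=179487  T[11][7]=7·5880+22827=63987  T[11][8]=8·750+5880=11880  T[11][9]=9·45+750=1155  T[11][10]=10·1+45=55  T[11][11]=11·0+1=1
row 12: T[12][1]=1·1+0=1  T[12][2]=2·1023+1=2047  T[12][3]=3·28501+1023=86526  T[12][4]=4·145750+28501=611501  T[12][5]=5·246730+145750=1379400  T[12][6]=6·179487+246730=1323652  T[12][7]=7·63987+179487=627396  T[12][8]=8·11880+63987=159027  T[12][9]=9·1155+11880=22275  T[12][10]=10·55+1155=1705  T[12][11]=11·1+55=66  T[12][12]=12·0+1=1
B_12 = ΣS(12,k) = 1+2047+86526+611501+1379400+1323652+627396+159027+22275+1705+66+1 = 4213597

4213597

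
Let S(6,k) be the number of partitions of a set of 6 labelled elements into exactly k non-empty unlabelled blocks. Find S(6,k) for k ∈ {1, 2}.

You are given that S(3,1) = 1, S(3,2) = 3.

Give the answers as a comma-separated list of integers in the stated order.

[4] T[4,1]:1*1+0=1 · T[4,2]:2*3+1=7
[5] T[5,1]:1*1+0=1 · T[5,2]:2*7+1=15
[6] T[6,1]:1*1+0=1 · T[6,2]:2*15+1=31
Read S(6,1) = 1, S(6,2) = 31.

1, 31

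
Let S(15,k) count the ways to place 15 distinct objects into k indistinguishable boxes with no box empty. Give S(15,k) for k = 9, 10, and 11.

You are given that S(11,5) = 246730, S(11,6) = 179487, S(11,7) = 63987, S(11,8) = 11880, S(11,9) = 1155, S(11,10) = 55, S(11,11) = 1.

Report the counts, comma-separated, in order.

67128490, 12662650, 1479478

[12] T[12,6]:6*179487+246730=1323652 · T[12,7]:7*63987+179487=627396 · T[12,8]:8*11880+63987=159027 · T[12,9]:9*1155+11880=22275 · T[12,10]:10*55+1155=1705 · T[12,11]:11*1+55=66
[13] T[13,7]:7*627396+1323652=5715424 · T[13,8]:8*159027+627396=1899612 · T[13,9]:9*22275+159027=359502 · T[13,10]:10*1705+22275=39325 · T[13,11]:11*66+1705=2431
[14] T[14,8]:8*1899612+5715424=20912320 · T[14,9]:9*359502+1899612=5135130 · T[14,10]:10*39325+359502=752752 · T[14,11]:11*2431+39325=66066
[15] T[15,9]:9*5135130+20912320=67128490 · T[15,10]:10*752752+5135130=12662650 · T[15,11]:11*66066+752752=1479478
Read S(15,9) = 67128490, S(15,10) = 12662650, S(15,11) = 1479478.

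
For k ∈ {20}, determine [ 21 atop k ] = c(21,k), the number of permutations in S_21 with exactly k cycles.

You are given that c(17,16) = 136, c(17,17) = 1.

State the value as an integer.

r18: T_18,17=17×1+136=153; T_18,18=17×0+1=1
r19: T_19,18=18×1+153=171; T_19,19=18×0+1=1
r20: T_20,19=19×1+171=190; T_20,20=19×0+1=1
r21: T_21,20=20×1+190=210
Read c(21,20) = 210.

210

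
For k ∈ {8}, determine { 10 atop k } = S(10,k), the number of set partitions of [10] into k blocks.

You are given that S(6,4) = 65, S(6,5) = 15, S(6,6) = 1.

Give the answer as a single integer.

@7  (7,5):15·5+65→140, (7,6):1·6+15→21, (7,7):0·7+1→1
@8  (8,6):21·6+140→266, (8,7):1·7+21→28, (8,8):0·8+1→1
@9  (9,7):28·7+266→462, (9,8):1·8+28→36
@10  (10,8):36·8+462→750
Read S(10,8) = 750.

750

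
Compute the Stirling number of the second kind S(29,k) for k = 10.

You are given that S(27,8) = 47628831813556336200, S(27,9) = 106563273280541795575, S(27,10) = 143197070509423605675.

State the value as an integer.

16392038075086211019625

i=28: T(28,9)=47628831813556336200+9·106563273280541795575=1006698291338432496375 | T(28,10)=106563273280541795575+10·143197070509423605675=1538533978374777852325
i=29: T(29,10)=1006698291338432496375+10·1538533978374777852325=16392038075086211019625
Read S(29,10) = 16392038075086211019625.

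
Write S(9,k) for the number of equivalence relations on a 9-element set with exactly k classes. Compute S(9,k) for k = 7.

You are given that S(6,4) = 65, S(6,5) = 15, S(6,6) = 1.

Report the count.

i=7: T(7,5)=65+5·15=140 | T(7,6)=15+6·1=21 | T(7,7)=1+7·0=1
i=8: T(8,6)=140+6·21=266 | T(8,7)=21+7·1=28
i=9: T(9,7)=266+7·28=462
Read S(9,7) = 462.

462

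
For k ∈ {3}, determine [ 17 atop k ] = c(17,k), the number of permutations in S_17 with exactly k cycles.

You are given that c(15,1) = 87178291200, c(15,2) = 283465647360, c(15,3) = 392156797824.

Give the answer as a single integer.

102992244837120

i=16: T(16,2)=87178291200+15·283465647360=4339163001600 | T(16,3)=283465647360+15·392156797824=6165817614720
i=17: T(17,3)=4339163001600+16·6165817614720=102992244837120
Read c(17,3) = 102992244837120.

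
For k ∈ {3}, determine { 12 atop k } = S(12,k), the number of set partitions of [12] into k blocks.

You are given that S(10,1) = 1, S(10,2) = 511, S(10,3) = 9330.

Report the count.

@11  (11,2):511·2+1→1023, (11,3):9330·3+511→28501
@12  (12,3):28501·3+1023→86526
Read S(12,3) = 86526.

86526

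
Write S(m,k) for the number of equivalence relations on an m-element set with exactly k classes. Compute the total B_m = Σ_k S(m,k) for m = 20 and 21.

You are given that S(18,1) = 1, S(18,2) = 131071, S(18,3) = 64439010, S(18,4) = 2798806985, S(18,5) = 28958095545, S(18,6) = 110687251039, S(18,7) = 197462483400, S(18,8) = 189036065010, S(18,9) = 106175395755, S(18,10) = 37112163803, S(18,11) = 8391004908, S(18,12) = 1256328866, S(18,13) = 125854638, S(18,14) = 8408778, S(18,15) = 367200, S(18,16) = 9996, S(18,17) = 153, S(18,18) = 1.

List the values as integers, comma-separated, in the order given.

row 19: T[19][1]=1·1+0=1  T[19][2]=2·131071+1=262143  T[19][3]=3·64439010+131071=193448101  T[19][4]=4·2798806985+64439010=11259666950  T[19][5]=5·28958095545+2798806985=147589284710  T[19][6]=6·110687251039+28958095545=693081601779  T[19][7]=7·197462483400+110687251039=1492924634839  T[19][8]=8·189036065010+197462483400=1709751003480  T[19][9]=9·106175395755+189036065010=1144614626805  T[19][10]=10·37112163803+106175395755=477297033785  T[19][11]=11·8391004908+37112163803=129413217791  T[19][12]=12·1256328866+8391004908=23466951300  T[19][13]=13·125854638+1256328866=2892439160  T[19][14]=14·8408778+125854638=243577530  T[19][15]=15·367200+8408778=13916778  T[19][16]=16·9996+367200=527136  T[19][17]=17·153+9996=12597  T[19][18]=18·1+153=171  T[19][19]=19·0+1=1
row 20: T[20][1]=1·1+0=1  T[20][2]=2·262143+1=524287  T[20][3]=3·193448101+262143=580606446  T[20][4]=4·11259666950+193448101=45232115901  T[20][5]=5·147589284710+11259666950=749206090500  T[20][6]=6·693081601779+147589284710=4306078895384  T[20][7]=7·1492924634839+693081601779=11143554045652  T[20][8]=8·1709751003480+1492924634839=15170932662679  T[20][9]=9·1144614626805+1709751003480=12011282644725  T[20][10]=10·477297033785+1144614626805=5917584964655  T[20][11]=11·129413217791+477297033785=1900842429486  T[20][12]=12·23466951300+129413217791=411016633391  T[20][13]=13·2892439160+23466951300=61068660380  T[20][14]=14·243577530+2892439160=6302524580  T[20][15]=15·13916778+243577530=452329200  T[20][16]=16·527136+13916778=22350954  T[20][17]=17·12597+527136=741285  T[20][18]=18·171+12597=15675  T[20][19]=19·1+171=190  T[20][20]=20·0+1=1
row 21: T[21][1]=1·1+0=1  T[21][2]=2·524287+1=1048575  T[21][3]=3·580606446+524287=1742343625  T[21][4]=4·45232115901+580606446=181509070050  T[21][5]=5·749206090500+45232115901=3791262568401  T[21][6]=6·4306078895384+749206090500=26585679462804  T[21][7]=7·11143554045652+4306078895384=82310957214948  T[21][8]=8·15170932662679+11143554045652=132511015347084  T[21][9]=9·12011282644725+15170932662679=123272476465204  T[21][10]=10·5917584964655+12011282644725=71187132291275  T[21][11]=11·1900842429486+5917584964655=26826851689001  T[21][12]=12·411016633391+1900842429486=6833042030178  T[21][13]=13·61068660380+411016633391=1204909218331  T[21][14]=14·6302524580+61068660380=149304004500  T[21][15]=15·452329200+6302524580=13087462580  T[21][16]=16·22350954+452329200=809944464  T[21][17]=17·741285+22350954=34952799  T[21][18]=18·15675+741285=1023435  T[21][19]=19·190+15675=19285  T[21][20]=20·1+190=210  T[21][21]=21·0+1=1
B_20 = ΣS(20,k) = 1+524287+580606446+45232115901+749206090500+4306078895384+11143554045652+15170932662679+12011282644725+5917584964655+1900842429486+411016633391+61068660380+6302524580+452329200+22350954+741285+15675+190+1 = 51724158235372
B_21 = ΣS(21,k) = 1+1048575+1742343625+181509070050+3791262568401+26585679462804+82310957214948+132511015347084+123272476465204+71187132291275+26826851689001+6833042030178+1204909218331+149304004500+13087462580+809944464+34952799+1023435+19285+210+1 = 474869816156751

51724158235372, 474869816156751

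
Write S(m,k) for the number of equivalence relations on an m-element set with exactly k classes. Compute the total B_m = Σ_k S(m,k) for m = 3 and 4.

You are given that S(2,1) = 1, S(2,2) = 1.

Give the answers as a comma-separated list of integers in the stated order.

[3] T[3,1]:1*1+0=1 · T[3,2]:2*1+1=3 · T[3,3]:3*0+1=1
[4] T[4,1]:1*1+0=1 · T[4,2]:2*3+1=7 · T[4,3]:3*1+3=6 · T[4,4]:4*0+1=1
B_3 = ΣS(3,k) = 1+3+1 = 5
B_4 = ΣS(4,k) = 1+7+6+1 = 15

5, 15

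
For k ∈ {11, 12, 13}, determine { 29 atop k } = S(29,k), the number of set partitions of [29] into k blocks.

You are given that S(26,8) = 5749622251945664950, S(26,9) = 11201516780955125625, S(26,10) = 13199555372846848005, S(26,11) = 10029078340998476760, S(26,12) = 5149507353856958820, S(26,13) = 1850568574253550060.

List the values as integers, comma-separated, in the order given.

@27  (27,9):11201516780955125625·9+5749622251945664950→106563273280541795575, (27,10):13199555372846848005·10+11201516780955125625→143197070509423605675, (27,11):10029078340998476760·11+13199555372846848005→123519417123830092365, (27,12):5149507353856958820·12+10029078340998476760→71823166587281982600, (27,13):1850568574253550060·13+5149507353856958820→29206898819153109600
@28  (28,10):143197070509423605675·10+106563273280541795575→1538533978374777852325, (28,11):123519417123830092365·11+143197070509423605675→1501910658871554621690, (28,12):71823166587281982600·12+123519417123830092365→985397416171213883565, (28,13):29206898819153109600·13+71823166587281982600→451512851236272407400
@29  (29,11):1501910658871554621690·11+1538533978374777852325→18059551225961878690915, (29,12):985397416171213883565·12+1501910658871554621690→13326679652926121224470, (29,13):451512851236272407400·13+985397416171213883565→6855064482242755179765
Read S(29,11) = 18059551225961878690915, S(29,12) = 13326679652926121224470, S(29,13) = 6855064482242755179765.

18059551225961878690915, 13326679652926121224470, 6855064482242755179765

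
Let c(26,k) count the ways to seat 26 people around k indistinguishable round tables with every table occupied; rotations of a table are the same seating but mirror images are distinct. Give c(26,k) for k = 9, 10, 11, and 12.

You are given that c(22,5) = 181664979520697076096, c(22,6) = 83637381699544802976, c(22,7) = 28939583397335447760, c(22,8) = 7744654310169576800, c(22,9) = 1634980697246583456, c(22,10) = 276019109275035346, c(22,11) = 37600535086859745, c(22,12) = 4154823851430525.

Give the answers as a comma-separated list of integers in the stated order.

row 23: T[23][6]=22·83637381699544802976+181664979520697076096=2021687376910682741568  T[23][7]=22·28939583397335447760+83637381699544802976=720308216440924653696  T[23][8]=22·7744654310169576800+28939583397335447760=199321978221066137360  T[23][9]=22·1634980697246583456+7744654310169576800=43714229649594412832  T[23][10]=22·276019109275035346+1634980697246583456=7707401101297361068  T[23][11]=22·37600535086859745+276019109275035346=1103230881185949736  T[23][12]=22·4154823851430525+37600535086859745=129006659818331295
row 24: T[24][7]=23·720308216440924653696+2021687376910682741568=18588776355051949776576  T[24][8]=23·199321978221066137360+720308216440924653696=5304713715525445812976  T[24][9]=23·43714229649594412832+199321978221066137360=1204749260161737632496  T[24][10]=23·7707401101297361068+43714229649594412832=220984454979433717396  T[24][11]=23·1103230881185949736+7707401101297361068=33081711368574204996  T[24][12]=23·129006659818331295+1103230881185949736=4070384057007569521
row 25: T[25][8]=24·5304713715525445812976+18588776355051949776576=145901905527662649288000  T[25][9]=24·1204749260161737632496+5304713715525445812976=34218695959407148992880  T[25][10]=24·220984454979433717396+1204749260161737632496=6508376179668146850000  T[25][11]=24·33081711368574204996+220984454979433717396=1014945527825214637300  T[25][12]=24·4070384057007569521+33081711368574204996=130770928736755873500
row 26: T[26][9]=25·34218695959407148992880+145901905527662649288000=1001369304512841374110000  T[26][10]=25·6508376179668146850000+34218695959407148992880=196928100451110820242880  T[26][11]=25·1014945527825214637300+6508376179668146850000=31882014375298512782500  T[26][12]=25·130770928736755873500+1014945527825214637300=4284218746244111474800
Read c(26,9) = 1001369304512841374110000, c(26,10) = 196928100451110820242880, c(26,11) = 31882014375298512782500, c(26,12) = 4284218746244111474800.

1001369304512841374110000, 196928100451110820242880, 31882014375298512782500, 4284218746244111474800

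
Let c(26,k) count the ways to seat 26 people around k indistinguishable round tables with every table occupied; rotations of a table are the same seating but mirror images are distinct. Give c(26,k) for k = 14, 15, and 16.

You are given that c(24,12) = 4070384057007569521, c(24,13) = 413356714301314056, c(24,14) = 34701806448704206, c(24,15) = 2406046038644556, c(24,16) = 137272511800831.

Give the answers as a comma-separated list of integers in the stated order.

r25: T_25,13=24×413356714301314056+4070384057007569521=13990945200239106865; T_25,14=24×34701806448704206+413356714301314056=1246200069070215000; T_25,15=24×2406046038644556+34701806448704206=92446911376173550; T_25,16=24×137272511800831+2406046038644556=5700586321864500
r26: T_26,14=25×1246200069070215000+13990945200239106865=45145946926994481865; T_26,15=25×92446911376173550+1246200069070215000=3557372853474553750; T_26,16=25×5700586321864500+92446911376173550=234961569422786050
Read c(26,14) = 45145946926994481865, c(26,15) = 3557372853474553750, c(26,16) = 234961569422786050.

45145946926994481865, 3557372853474553750, 234961569422786050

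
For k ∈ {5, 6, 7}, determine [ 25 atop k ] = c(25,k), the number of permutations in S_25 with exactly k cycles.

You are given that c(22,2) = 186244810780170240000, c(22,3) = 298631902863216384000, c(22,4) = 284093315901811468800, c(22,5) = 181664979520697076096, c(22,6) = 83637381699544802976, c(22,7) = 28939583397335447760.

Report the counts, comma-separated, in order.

row 23: T[23][3]=22·298631902863216384000+186244810780170240000=6756146673770930688000  T[23][4]=22·284093315901811468800+298631902863216384000=6548684852703068697600  T[23][5]=22·181664979520697076096+284093315901811468800=4280722865357147142912  T[23][6]=22·83637381699544802976+181664979520697076096=2021687376910682741568  T[23][7]=22·28939583397335447760+83637381699544802976=720308216440924653696
row 24: T[24][4]=23·6548684852703068697600+6756146673770930688000=157375898285941510732800  T[24][5]=23·4280722865357147142912+6548684852703068697600=105005310755917452984576  T[24][6]=23·2021687376910682741568+4280722865357147142912=50779532534302850198976  T[24][7]=23·720308216440924653696+2021687376910682741568=18588776355051949776576
row 25: T[25][5]=24·105005310755917452984576+157375898285941510732800=2677503356427960382362624  T[25][6]=24·50779532534302850198976+105005310755917452984576=1323714091579185857760000  T[25][7]=24·18588776355051949776576+50779532534302850198976=496910165055549644836800
Read c(25,5) = 2677503356427960382362624, c(25,6) = 1323714091579185857760000, c(25,7) = 496910165055549644836800.

2677503356427960382362624, 1323714091579185857760000, 496910165055549644836800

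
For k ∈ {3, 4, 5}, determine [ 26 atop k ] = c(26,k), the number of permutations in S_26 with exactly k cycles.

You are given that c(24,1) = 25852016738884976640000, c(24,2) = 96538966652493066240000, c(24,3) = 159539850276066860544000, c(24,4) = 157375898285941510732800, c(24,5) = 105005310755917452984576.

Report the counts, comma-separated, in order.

row 25: T[25][2]=24·96538966652493066240000+25852016738884976640000=2342787216398718566400000  T[25][3]=24·159539850276066860544000+96538966652493066240000=3925495373278097719296000  T[25][4]=24·157375898285941510732800+159539850276066860544000=3936561409138663118131200  T[25][5]=24·105005310755917452984576+157375898285941510732800=2677503356427960382362624
row 26: T[26][3]=25·3925495373278097719296000+2342787216398718566400000=100480171548351161548800000  T[26][4]=25·3936561409138663118131200+3925495373278097719296000=102339530601744675672576000  T[26][5]=25·2677503356427960382362624+3936561409138663118131200=70874145319837672677196800
Read c(26,3) = 100480171548351161548800000, c(26,4) = 102339530601744675672576000, c(26,5) = 70874145319837672677196800.

100480171548351161548800000, 102339530601744675672576000, 70874145319837672677196800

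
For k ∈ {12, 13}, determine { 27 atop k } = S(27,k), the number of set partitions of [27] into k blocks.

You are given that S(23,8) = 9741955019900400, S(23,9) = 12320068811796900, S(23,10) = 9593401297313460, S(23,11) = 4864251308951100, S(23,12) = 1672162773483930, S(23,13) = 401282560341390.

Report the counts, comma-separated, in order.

71823166587281982600, 29206898819153109600

[24] T[24,9]:9*12320068811796900+9741955019900400=120622574326072500 · T[24,10]:10*9593401297313460+12320068811796900=108254081784931500 · T[24,11]:11*4864251308951100+9593401297313460=63100165695775560 · T[24,12]:12*1672162773483930+4864251308951100=24930204590758260 · T[24,13]:13*401282560341390+1672162773483930=6888836057922000
[25] T[25,10]:10*108254081784931500+120622574326072500=1203163392175387500 · T[25,11]:11*63100165695775560+108254081784931500=802355904438462660 · T[25,12]:12*24930204590758260+63100165695775560=362262620784874680 · T[25,13]:13*6888836057922000+24930204590758260=114485073343744260
[26] T[26,11]:11*802355904438462660+1203163392175387500=10029078340998476760 · T[26,12]:12*362262620784874680+802355904438462660=5149507353856958820 · T[26,13]:13*114485073343744260+362262620784874680=1850568574253550060
[27] T[27,12]:12*5149507353856958820+10029078340998476760=71823166587281982600 · T[27,13]:13*1850568574253550060+5149507353856958820=29206898819153109600
Read S(27,12) = 71823166587281982600, S(27,13) = 29206898819153109600.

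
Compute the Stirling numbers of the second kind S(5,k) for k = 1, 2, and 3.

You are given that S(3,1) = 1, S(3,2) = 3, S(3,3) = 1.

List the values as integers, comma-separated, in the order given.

1, 15, 25

[4] T[4,1]:1*1+0=1 · T[4,2]:2*3+1=7 · T[4,3]:3*1+3=6
[5] T[5,1]:1*1+0=1 · T[5,2]:2*7+1=15 · T[5,3]:3*6+7=25
Read S(5,1) = 1, S(5,2) = 15, S(5,3) = 25.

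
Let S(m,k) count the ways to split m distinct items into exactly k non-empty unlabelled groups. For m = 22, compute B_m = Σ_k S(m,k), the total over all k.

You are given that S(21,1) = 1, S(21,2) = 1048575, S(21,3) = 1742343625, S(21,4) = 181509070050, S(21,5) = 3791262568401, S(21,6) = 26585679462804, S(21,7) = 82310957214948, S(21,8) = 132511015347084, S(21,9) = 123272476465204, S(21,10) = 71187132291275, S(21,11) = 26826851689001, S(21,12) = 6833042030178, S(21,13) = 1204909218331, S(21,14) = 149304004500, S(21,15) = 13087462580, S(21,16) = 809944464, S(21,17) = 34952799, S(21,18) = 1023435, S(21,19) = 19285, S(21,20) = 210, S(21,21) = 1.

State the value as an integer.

4506715738447323

row 22: T[22][1]=1·1+0=1  T[22][2]=2·1048575+1=2097151  T[22][3]=3·1742343625+1048575=5228079450  T[22][4]=4·181509070050+1742343625=727778623825  T[22][5]=5·3791262568401+181509070050=19137821912055  T[22][6]=6·26585679462804+3791262568401=163305339345225  T[22][7]=7·82310957214948+26585679462804=602762379967440  T[22][8]=8·132511015347084+82310957214948=1142399079991620  T[22][9]=9·123272476465204+132511015347084=1241963303533920  T[22][10]=10·71187132291275+123272476465204=835143799377954  T[22][11]=11·26826851689001+71187132291275=366282500870286  T[22][12]=12·6833042030178+26826851689001=108823356051137  T[22][13]=13·1204909218331+6833042030178=22496861868481  T[22][14]=14·149304004500+1204909218331=3295165281331  T[22][15]=15·13087462580+149304004500=345615943200  T[22][16]=16·809944464+13087462580=26046574004  T[22][17]=17·34952799+809944464=1404142047  T[22][18]=18·1023435+34952799=53374629  T[22][19]=19·19285+1023435=1389850  T[22][20]=20·210+19285=23485  T[22][21]=21·1+210=231  T[22][22]=22·0+1=1
B_22 = ΣS(22,k) = 1+2097151+5228079450+727778623825+19137821912055+163305339345225+602762379967440+1142399079991620+1241963303533920+835143799377954+366282500870286+108823356051137+22496861868481+3295165281331+345615943200+26046574004+1404142047+53374629+1389850+23485+231+1 = 4506715738447323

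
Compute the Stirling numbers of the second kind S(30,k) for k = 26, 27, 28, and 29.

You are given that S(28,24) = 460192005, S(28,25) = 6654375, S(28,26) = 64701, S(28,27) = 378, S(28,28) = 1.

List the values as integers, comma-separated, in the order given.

843303006, 10359090, 86275, 435

row 29: T[29][25]=25·6654375+460192005=626551380  T[29][26]=26·64701+6654375=8336601  T[29][27]=27·378+64701=74907  T[29][28]=28·1+378=406  T[29][29]=29·0+1=1
row 30: T[30][26]=26·8336601+626551380=843303006  T[30][27]=27·74907+8336601=10359090  T[30][28]=28·406+74907=86275  T[30][29]=29·1+406=435
Read S(30,26) = 843303006, S(30,27) = 10359090, S(30,28) = 86275, S(30,29) = 435.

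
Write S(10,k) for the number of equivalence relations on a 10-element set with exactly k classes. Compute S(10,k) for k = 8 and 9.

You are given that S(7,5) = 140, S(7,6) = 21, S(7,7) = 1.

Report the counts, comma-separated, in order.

750, 45

@8  (8,6):21·6+140→266, (8,7):1·7+21→28, (8,8):0·8+1→1
@9  (9,7):28·7+266→462, (9,8):1·8+28→36, (9,9):0·9+1→1
@10  (10,8):36·8+462→750, (10,9):1·9+36→45
Read S(10,8) = 750, S(10,9) = 45.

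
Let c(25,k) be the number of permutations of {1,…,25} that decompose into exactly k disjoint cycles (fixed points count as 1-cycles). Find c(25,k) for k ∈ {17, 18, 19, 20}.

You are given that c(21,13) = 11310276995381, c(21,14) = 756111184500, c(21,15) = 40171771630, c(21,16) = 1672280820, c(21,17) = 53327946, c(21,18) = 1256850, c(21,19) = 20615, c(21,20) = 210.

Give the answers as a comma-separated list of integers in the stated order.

290886679867135, 12191224980000, 414908513800, 11276842500

@22  (22,14):756111184500·21+11310276995381→27188611869881, (22,15):40171771630·21+756111184500→1599718388730, (22,16):1672280820·21+40171771630→75289668850, (22,17):53327946·21+1672280820→2792167686, (22,18):1256850·21+53327946→79721796, (22,19):20615·21+1256850→1689765, (22,20):210·21+20615→25025
@23  (23,15):1599718388730·22+27188611869881→62382416421941, (23,16):75289668850·22+1599718388730→3256091103430, (23,17):2792167686·22+75289668850→136717357942, (23,18):79721796·22+2792167686→4546047198, (23,19):1689765·22+79721796→116896626, (23,20):25025·22+1689765→2240315
@24  (24,16):3256091103430·23+62382416421941→137272511800831, (24,17):136717357942·23+3256091103430→6400590336096, (24,18):4546047198·23+136717357942→241276443496, (24,19):116896626·23+4546047198→7234669596, (24,20):2240315·23+116896626→168423871
@25  (25,17):6400590336096·24+137272511800831→290886679867135, (25,18):241276443496·24+6400590336096→12191224980000, (25,19):7234669596·24+241276443496→414908513800, (25,20):168423871·24+7234669596→11276842500
Read c(25,17) = 290886679867135, c(25,18) = 12191224980000, c(25,19) = 414908513800, c(25,20) = 11276842500.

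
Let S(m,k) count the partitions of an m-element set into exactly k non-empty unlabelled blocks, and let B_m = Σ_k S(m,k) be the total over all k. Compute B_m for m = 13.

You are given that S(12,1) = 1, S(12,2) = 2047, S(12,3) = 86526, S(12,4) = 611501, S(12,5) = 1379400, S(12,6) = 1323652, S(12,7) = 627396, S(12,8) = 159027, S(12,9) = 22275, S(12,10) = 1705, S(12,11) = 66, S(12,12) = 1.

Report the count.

27644437

row 13: T[13][1]=1·1+0=1  T[13][2]=2·2047+1=4095  T[13][3]=3·86526+2047=261625  T[13][4]=4·611501+86526=2532530  T[13][5]=5·1379400+611501=7508501  T[13][6]=6·1323652+1379400=9321312  T[13][7]=7·627396+1323652=5715424  T[13][8]=8·159027+627396=1899612  T[13][9]=9·22275+159027=359502  T[13][10]=10·1705+22275=39325  T[13][11]=11·66+1705=2431  T[13][12]=12·1+66=78  T[13][13]=13·0+1=1
B_13 = ΣS(13,k) = 1+4095+261625+2532530+7508501+9321312+5715424+1899612+359502+39325+2431+78+1 = 27644437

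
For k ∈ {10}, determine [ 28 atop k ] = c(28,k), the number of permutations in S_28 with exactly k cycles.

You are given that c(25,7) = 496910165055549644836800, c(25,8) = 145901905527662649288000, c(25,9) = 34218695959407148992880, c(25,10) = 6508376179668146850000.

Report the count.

195460557459107504515368560

r26: T_26,8=25×145901905527662649288000+496910165055549644836800=4144457803247115877036800; T_26,9=25×34218695959407148992880+145901905527662649288000=1001369304512841374110000; T_26,10=25×6508376179668146850000+34218695959407148992880=196928100451110820242880
r27: T_27,9=26×1001369304512841374110000+4144457803247115877036800=30180059720580991603896800; T_27,10=26×196928100451110820242880+1001369304512841374110000=6121499916241722700424880
r28: T_28,10=27×6121499916241722700424880+30180059720580991603896800=195460557459107504515368560
Read c(28,10) = 195460557459107504515368560.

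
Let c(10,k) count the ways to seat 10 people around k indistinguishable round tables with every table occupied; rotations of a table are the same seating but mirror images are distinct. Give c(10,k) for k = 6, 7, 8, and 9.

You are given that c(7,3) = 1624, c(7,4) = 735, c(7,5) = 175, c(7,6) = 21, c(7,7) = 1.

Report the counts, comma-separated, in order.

r8: T_8,4=7×735+1624=6769; T_8,5=7×175+735=1960; T_8,6=7×21+175=322; T_8,7=7×1+21=28; T_8,8=7×0+1=1
r9: T_9,5=8×1960+6769=22449; T_9,6=8×322+1960=4536; T_9,7=8×28+322=546; T_9,8=8×1+28=36; T_9,9=8×0+1=1
r10: T_10,6=9×4536+22449=63273; T_10,7=9×546+4536=9450; T_10,8=9×36+546=870; T_10,9=9×1+36=45
Read c(10,6) = 63273, c(10,7) = 9450, c(10,8) = 870, c(10,9) = 45.

63273, 9450, 870, 45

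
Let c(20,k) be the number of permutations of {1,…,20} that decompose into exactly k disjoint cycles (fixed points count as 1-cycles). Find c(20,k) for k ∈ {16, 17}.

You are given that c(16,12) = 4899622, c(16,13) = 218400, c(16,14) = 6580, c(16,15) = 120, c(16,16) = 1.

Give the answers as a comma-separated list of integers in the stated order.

34916946, 920550

i=17: T(17,13)=4899622+16·218400=8394022 | T(17,14)=218400+16·6580=323680 | T(17,15)=6580+16·120=8500 | T(17,16)=120+16·1=136 | T(17,17)=1+16·0=1
i=18: T(18,14)=8394022+17·323680=13896582 | T(18,15)=323680+17·8500=468180 | T(18,16)=8500+17·136=10812 | T(18,17)=136+17·1=153
i=19: T(19,15)=13896582+18·468180=22323822 | T(19,16)=468180+18·10812=662796 | T(19,17)=10812+18·153=13566
i=20: T(20,16)=22323822+19·662796=34916946 | T(20,17)=662796+19·13566=920550
Read c(20,16) = 34916946, c(20,17) = 920550.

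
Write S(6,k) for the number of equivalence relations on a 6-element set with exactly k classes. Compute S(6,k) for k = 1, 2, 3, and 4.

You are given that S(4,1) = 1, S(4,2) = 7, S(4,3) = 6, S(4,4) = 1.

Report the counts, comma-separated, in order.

row 5: T[5][1]=1·1+0=1  T[5][2]=2·7+1=15  T[5][3]=3·6+7=25  T[5][4]=4·1+6=10
row 6: T[6][1]=1·1+0=1  T[6][2]=2·15+1=31  T[6][3]=3·25+15=90  T[6][4]=4·10+25=65
Read S(6,1) = 1, S(6,2) = 31, S(6,3) = 90, S(6,4) = 65.

1, 31, 90, 65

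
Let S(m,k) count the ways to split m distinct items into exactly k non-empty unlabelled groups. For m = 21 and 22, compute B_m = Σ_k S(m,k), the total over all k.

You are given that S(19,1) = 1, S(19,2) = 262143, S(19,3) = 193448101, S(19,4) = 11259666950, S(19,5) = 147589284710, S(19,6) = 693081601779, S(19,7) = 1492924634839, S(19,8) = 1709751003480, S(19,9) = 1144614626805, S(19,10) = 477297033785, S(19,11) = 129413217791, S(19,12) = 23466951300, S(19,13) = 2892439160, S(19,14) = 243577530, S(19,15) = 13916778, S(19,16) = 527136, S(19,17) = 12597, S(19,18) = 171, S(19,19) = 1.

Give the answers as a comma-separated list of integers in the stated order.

[20] T[20,1]:1*1+0=1 · T[20,2]:2*262143+1=524287 · T[20,3]:3*193448101+262143=580606446 · T[20,4]:4*11259666950+193448101=45232115901 · T[20,5]:5*147589284710+11259666950=749206090500 · T[20,6]:6*693081601779+147589284710=4306078895384 · T[20,7]:7*1492924634839+693081601779=11143554045652 · T[20,8]:8*1709751003480+1492924634839=15170932662679 · T[20,9]:9*1144614626805+1709751003480=12011282644725 · T[20,10]:10*477297033785+1144614626805=5917584964655 · T[20,11]:11*129413217791+477297033785=1900842429486 · T[20,12]:12*23466951300+129413217791=411016633391 · T[20,13]:13*2892439160+23466951300=61068660380 · T[20,14]:14*243577530+2892439160=6302524580 · T[20,15]:15*13916778+243577530=452329200 · T[20,16]:16*527136+13916778=22350954 · T[20,17]:17*12597+527136=741285 · T[20,18]:18*171+12597=15675 · T[20,19]:19*1+171=190 · T[20,20]:20*0+1=1
[21] T[21,1]:1*1+0=1 · T[21,2]:2*524287+1=1048575 · T[21,3]:3*580606446+524287=1742343625 · T[21,4]:4*45232115901+580606446=181509070050 · T[21,5]:5*749206090500+45232115901=3791262568401 · T[21,6]:6*4306078895384+749206090500=26585679462804 · T[21,7]:7*11143554045652+4306078895384=82310957214948 · T[21,8]:8*15170932662679+11143554045652=132511015347084 · T[21,9]:9*12011282644725+15170932662679=123272476465204 · T[21,10]:10*5917584964655+12011282644725=71187132291275 · T[21,11]:11*1900842429486+5917584964655=26826851689001 · T[21,12]:12*411016633391+1900842429486=6833042030178 · T[21,13]:13*61068660380+411016633391=1204909218331 · T[21,14]:14*6302524580+61068660380=149304004500 · T[21,15]:15*452329200+6302524580=13087462580 · T[21,16]:16*22350954+452329200=809944464 · T[21,17]:17*741285+22350954=34952799 · T[21,18]:18*15675+741285=1023435 · T[21,19]:19*190+15675=19285 · T[21,20]:20*1+190=210 · T[21,21]:21*0+1=1
[22] T[22,1]:1*1+0=1 · T[22,2]:2*1048575+1=2097151 · T[22,3]:3*1742343625+1048575=5228079450 · T[22,4]:4*181509070050+1742343625=727778623825 · T[22,5]:5*3791262568401+181509070050=19137821912055 · T[22,6]:6*26585679462804+3791262568401=163305339345225 · T[22,7]:7*82310957214948+26585679462804=602762379967440 · T[22,8]:8*132511015347084+82310957214948=1142399079991620 · T[22,9]:9*123272476465204+132511015347084=1241963303533920 · T[22,10]:10*71187132291275+123272476465204=835143799377954 · T[22,11]:11*26826851689001+71187132291275=366282500870286 · T[22,12]:12*6833042030178+26826851689001=108823356051137 · T[22,13]:13*1204909218331+6833042030178=22496861868481 · T[22,14]:14*149304004500+1204909218331=3295165281331 · T[22,15]:15*13087462580+149304004500=345615943200 · T[22,16]:16*809944464+13087462580=26046574004 · T[22,17]:17*34952799+809944464=1404142047 · T[22,18]:18*1023435+34952799=53374629 · T[22,19]:19*19285+1023435=1389850 · T[22,20]:20*210+19285=23485 · T[22,21]:21*1+210=231 · T[22,22]:22*0+1=1
B_21 = ΣS(21,k) = 1+1048575+1742343625+181509070050+3791262568401+26585679462804+82310957214948+132511015347084+123272476465204+71187132291275+26826851689001+6833042030178+1204909218331+149304004500+13087462580+809944464+34952799+1023435+19285+210+1 = 474869816156751
B_22 = ΣS(22,k) = 1+2097151+5228079450+727778623825+19137821912055+163305339345225+602762379967440+1142399079991620+1241963303533920+835143799377954+366282500870286+108823356051137+22496861868481+3295165281331+345615943200+26046574004+1404142047+53374629+1389850+23485+231+1 = 4506715738447323

474869816156751, 4506715738447323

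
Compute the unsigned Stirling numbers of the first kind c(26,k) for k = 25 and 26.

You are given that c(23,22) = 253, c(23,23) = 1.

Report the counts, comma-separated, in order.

@24  (24,23):1·23+253→276, (24,24):0·23+1→1
@25  (25,24):1·24+276→300, (25,25):0·24+1→1
@26  (26,25):1·25+300→325, (26,26):0·25+1→1
Read c(26,25) = 325, c(26,26) = 1.

325, 1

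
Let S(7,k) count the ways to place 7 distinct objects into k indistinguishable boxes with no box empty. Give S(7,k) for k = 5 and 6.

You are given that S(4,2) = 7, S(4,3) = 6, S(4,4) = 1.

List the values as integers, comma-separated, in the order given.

[5] T[5,3]:3*6+7=25 · T[5,4]:4*1+6=10 · T[5,5]:5*0+1=1
[6] T[6,4]:4*10+25=65 · T[6,5]:5*1+10=15 · T[6,6]:6*0+1=1
[7] T[7,5]:5*15+65=140 · T[7,6]:6*1+15=21
Read S(7,5) = 140, S(7,6) = 21.

140, 21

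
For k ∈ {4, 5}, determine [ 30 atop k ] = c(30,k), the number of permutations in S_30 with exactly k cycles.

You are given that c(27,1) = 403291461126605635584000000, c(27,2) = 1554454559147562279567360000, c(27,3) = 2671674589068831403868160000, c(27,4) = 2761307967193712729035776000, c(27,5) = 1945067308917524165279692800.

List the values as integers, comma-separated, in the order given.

row 28: T[28][2]=27·1554454559147562279567360000+403291461126605635584000000=42373564558110787183902720000  T[28][3]=27·2671674589068831403868160000+1554454559147562279567360000=73689668464006010184007680000  T[28][4]=27·2761307967193712729035776000+2671674589068831403868160000=77226989703299075087834112000  T[28][5]=27·1945067308917524165279692800+2761307967193712729035776000=55278125307966865191587481600
row 29: T[29][3]=28·73689668464006010184007680000+42373564558110787183902720000=2105684281550279072336117760000  T[29][4]=28·77226989703299075087834112000+73689668464006010184007680000=2236045380156380112643362816000  T[29][5]=28·55278125307966865191587481600+77226989703299075087834112000=1625014498326371300452283596800
row 30: T[30][4]=29·2236045380156380112643362816000+2105684281550279072336117760000=66951000306085302338993639424000  T[30][5]=29·1625014498326371300452283596800+2236045380156380112643362816000=49361465831621147825759587123200
Read c(30,4) = 66951000306085302338993639424000, c(30,5) = 49361465831621147825759587123200.

66951000306085302338993639424000, 49361465831621147825759587123200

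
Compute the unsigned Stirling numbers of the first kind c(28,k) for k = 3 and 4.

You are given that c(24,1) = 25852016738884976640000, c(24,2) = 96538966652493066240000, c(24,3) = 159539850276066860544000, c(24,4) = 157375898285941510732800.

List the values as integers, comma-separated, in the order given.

73689668464006010184007680000, 77226989703299075087834112000

row 25: T[25][1]=24·25852016738884976640000+0=620448401733239439360000  T[25][2]=24·96538966652493066240000+25852016738884976640000=2342787216398718566400000  T[25][3]=24·159539850276066860544000+96538966652493066240000=3925495373278097719296000  T[25][4]=24·157375898285941510732800+159539850276066860544000=3936561409138663118131200
row 26: T[26][1]=25·620448401733239439360000+0=15511210043330985984000000  T[26][2]=25·2342787216398718566400000+620448401733239439360000=59190128811701203599360000  T[26][3]=25·3925495373278097719296000+2342787216398718566400000=100480171548351161548800000  T[26][4]=25·3936561409138663118131200+3925495373278097719296000=102339530601744675672576000
row 27: T[27][2]=26·59190128811701203599360000+15511210043330985984000000=1554454559147562279567360000  T[27][3]=26·100480171548351161548800000+59190128811701203599360000=2671674589068831403868160000  T[27][4]=26·102339530601744675672576000+100480171548351161548800000=2761307967193712729035776000
row 28: T[28][3]=27·2671674589068831403868160000+1554454559147562279567360000=73689668464006010184007680000  T[28][4]=27·2761307967193712729035776000+2671674589068831403868160000=77226989703299075087834112000
Read c(28,3) = 73689668464006010184007680000, c(28,4) = 77226989703299075087834112000.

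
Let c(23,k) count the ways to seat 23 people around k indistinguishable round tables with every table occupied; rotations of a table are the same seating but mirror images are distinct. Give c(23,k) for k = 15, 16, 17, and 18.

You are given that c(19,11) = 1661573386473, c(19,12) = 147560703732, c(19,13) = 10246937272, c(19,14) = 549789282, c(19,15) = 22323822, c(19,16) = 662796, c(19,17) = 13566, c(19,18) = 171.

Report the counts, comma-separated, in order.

62382416421941, 3256091103430, 136717357942, 4546047198

i=20: T(20,12)=1661573386473+19·147560703732=4465226757381 | T(20,13)=147560703732+19·10246937272=342252511900 | T(20,14)=10246937272+19·549789282=20692933630 | T(20,15)=549789282+19·22323822=973941900 | T(20,16)=22323822+19·662796=34916946 | T(20,17)=662796+19·13566=920550 | T(20,18)=13566+19·171=16815
i=21: T(21,13)=4465226757381+20·342252511900=11310276995381 | T(21,14)=342252511900+20·20692933630=756111184500 | T(21,15)=20692933630+20·973941900=40171771630 | T(21,16)=973941900+20·34916946=1672280820 | T(21,17)=34916946+20·920550=53327946 | T(21,18)=920550+20·16815=1256850
i=22: T(22,14)=11310276995381+21·756111184500=27188611869881 | T(22,15)=756111184500+21·40171771630=1599718388730 | T(22,16)=40171771630+21·1672280820=75289668850 | T(22,17)=1672280820+21·53327946=2792167686 | T(22,18)=53327946+21·1256850=79721796
i=23: T(23,15)=27188611869881+22·1599718388730=62382416421941 | T(23,16)=1599718388730+22·75289668850=3256091103430 | T(23,17)=75289668850+22·2792167686=136717357942 | T(23,18)=2792167686+22·79721796=4546047198
Read c(23,15) = 62382416421941, c(23,16) = 3256091103430, c(23,17) = 136717357942, c(23,18) = 4546047198.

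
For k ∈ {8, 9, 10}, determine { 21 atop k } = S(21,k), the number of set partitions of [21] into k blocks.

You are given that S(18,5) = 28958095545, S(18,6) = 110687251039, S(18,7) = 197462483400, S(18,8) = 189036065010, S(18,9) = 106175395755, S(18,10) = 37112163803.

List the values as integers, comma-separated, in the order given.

132511015347084, 123272476465204, 71187132291275

[19] T[19,6]:6*110687251039+28958095545=693081601779 · T[19,7]:7*197462483400+110687251039=1492924634839 · T[19,8]:8*189036065010+197462483400=1709751003480 · T[19,9]:9*106175395755+189036065010=1144614626805 · T[19,10]:10*37112163803+106175395755=477297033785
[20] T[20,7]:7*1492924634839+693081601779=11143554045652 · T[20,8]:8*1709751003480+1492924634839=15170932662679 · T[20,9]:9*1144614626805+1709751003480=12011282644725 · T[20,10]:10*477297033785+1144614626805=5917584964655
[21] T[21,8]:8*15170932662679+11143554045652=132511015347084 · T[21,9]:9*12011282644725+15170932662679=123272476465204 · T[21,10]:10*5917584964655+12011282644725=71187132291275
Read S(21,8) = 132511015347084, S(21,9) = 123272476465204, S(21,10) = 71187132291275.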